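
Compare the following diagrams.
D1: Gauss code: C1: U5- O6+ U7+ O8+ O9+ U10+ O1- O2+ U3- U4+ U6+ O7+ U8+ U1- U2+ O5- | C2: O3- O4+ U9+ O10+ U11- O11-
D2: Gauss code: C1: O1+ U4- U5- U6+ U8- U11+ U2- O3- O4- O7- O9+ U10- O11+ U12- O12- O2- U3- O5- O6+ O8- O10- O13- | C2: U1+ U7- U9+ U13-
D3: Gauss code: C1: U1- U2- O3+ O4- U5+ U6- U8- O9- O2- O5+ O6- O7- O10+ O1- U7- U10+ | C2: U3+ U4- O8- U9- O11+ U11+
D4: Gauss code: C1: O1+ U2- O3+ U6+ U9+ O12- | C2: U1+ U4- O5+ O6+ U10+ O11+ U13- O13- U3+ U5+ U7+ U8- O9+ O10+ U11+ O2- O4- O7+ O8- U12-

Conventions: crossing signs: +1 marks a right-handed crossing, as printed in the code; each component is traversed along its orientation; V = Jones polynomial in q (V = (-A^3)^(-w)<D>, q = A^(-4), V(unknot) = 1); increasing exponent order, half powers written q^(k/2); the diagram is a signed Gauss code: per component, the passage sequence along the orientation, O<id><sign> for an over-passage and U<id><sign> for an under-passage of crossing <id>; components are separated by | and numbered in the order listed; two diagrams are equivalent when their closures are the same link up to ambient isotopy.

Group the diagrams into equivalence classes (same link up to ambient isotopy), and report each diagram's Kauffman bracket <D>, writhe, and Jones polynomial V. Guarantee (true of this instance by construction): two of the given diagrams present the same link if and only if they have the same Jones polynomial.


equivalence classes: {D1, D4} | {D2} | {D3}
D1 (bracket -A^-17 + A^-13 - A^-9 + 2A^-5 + A^3; 11 crossings at w = +3): V = -q^(3/2) - 2q^(7/2) + q^(9/2) - q^(11/2) + q^(13/2)
V(D2) = q^(-9/2) - q^(-5/2) - q^(-3/2) - q^(-1/2)  (w -5, c 13, <D> = A^-13 + A^-9 + A^-5 - A^3)
V(D3) = -q^(-5/2) - q^(-1/2)  [11 crossings, <D> = A^-7 + A, w = -3]
V(D4) = -q^(3/2) - 2q^(7/2) + q^(9/2) - q^(11/2) + q^(13/2)  (w +3, c 13, <D> = -A^-17 + A^-13 - A^-9 + 2A^-5 + A^3)
key observation: 3 values of V(q) split the 4 diagrams


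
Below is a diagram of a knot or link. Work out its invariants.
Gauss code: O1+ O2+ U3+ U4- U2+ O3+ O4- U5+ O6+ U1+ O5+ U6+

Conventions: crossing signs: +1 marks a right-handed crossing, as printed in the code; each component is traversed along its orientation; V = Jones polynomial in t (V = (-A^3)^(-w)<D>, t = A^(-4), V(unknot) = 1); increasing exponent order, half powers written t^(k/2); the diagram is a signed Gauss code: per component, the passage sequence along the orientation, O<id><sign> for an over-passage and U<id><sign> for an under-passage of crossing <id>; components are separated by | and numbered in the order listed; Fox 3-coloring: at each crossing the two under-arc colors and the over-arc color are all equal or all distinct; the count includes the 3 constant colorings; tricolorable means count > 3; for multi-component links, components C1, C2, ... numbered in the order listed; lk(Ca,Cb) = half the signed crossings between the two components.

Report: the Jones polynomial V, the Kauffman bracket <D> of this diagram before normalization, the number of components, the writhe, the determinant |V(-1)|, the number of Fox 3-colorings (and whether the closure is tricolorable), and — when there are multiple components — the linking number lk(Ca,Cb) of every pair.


V = t + t^3 - t^4
<D> = -A^-4 + 1 + A^8 (w = +4)
1 component over 6 crossings, w = +4
9 Fox colorings among 3^6, |V(-1)| = 3: tricolorable
why: w = +4 (over 6 crossings) is diagram-only; (-A^3)^(-4) removes it from V


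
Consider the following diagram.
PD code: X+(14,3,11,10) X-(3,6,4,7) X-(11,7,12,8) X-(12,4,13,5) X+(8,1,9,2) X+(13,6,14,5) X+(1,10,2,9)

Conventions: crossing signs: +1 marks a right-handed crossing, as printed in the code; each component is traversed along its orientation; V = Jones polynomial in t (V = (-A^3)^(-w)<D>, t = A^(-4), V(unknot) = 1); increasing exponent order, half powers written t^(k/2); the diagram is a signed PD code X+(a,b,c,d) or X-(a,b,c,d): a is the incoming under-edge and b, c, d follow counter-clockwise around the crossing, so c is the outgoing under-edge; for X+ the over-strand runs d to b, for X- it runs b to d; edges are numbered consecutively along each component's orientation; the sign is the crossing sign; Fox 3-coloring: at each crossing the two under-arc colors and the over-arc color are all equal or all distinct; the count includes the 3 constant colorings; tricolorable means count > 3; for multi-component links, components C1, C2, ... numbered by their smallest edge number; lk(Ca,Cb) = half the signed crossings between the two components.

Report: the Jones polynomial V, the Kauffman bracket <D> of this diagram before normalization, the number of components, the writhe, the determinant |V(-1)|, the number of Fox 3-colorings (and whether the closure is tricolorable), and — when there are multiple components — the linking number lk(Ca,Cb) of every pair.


V(t) = 1 + t + t^2 + t^3
bracket: -A^-9 - A^-5 - A^-1 - A^3, w = +1
3 components, writhe +1, over 7 crossings
lk(C1,C2) = +1
linking number lk(C1,C3) = 0
lk(C2,C3): 0
det 0, colorings 9 of 3^7 — tricolorable
observation: det 0 = |V(-1)|; divisible by 3, so tricolorable


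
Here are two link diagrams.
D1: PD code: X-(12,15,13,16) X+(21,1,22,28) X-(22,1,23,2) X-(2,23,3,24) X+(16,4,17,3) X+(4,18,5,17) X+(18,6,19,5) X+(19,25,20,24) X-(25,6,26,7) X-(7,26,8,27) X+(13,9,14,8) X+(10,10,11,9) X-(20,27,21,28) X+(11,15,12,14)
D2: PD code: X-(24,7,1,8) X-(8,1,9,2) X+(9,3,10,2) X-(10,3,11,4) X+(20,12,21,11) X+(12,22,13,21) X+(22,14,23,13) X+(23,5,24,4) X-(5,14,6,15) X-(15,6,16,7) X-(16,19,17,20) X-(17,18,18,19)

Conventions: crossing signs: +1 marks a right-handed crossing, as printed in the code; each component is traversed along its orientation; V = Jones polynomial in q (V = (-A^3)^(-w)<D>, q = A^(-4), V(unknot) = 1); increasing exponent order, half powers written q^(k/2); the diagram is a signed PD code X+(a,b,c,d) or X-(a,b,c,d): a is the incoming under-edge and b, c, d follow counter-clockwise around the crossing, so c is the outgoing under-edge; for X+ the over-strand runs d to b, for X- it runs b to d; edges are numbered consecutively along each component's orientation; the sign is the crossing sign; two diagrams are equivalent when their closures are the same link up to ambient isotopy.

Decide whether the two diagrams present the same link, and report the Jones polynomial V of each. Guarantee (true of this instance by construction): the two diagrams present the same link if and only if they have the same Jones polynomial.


equivalent: yes
D1 (bracket -A^-6 + 2A^-2 - 2A^2 + 3A^6 - 2A^10 + 2A^14 - A^18; 14 crossings at w = +2): V = -q^-3 + 2q^-2 - 2q^-1 + 3 - 2q + 2q^2 - q^3
D2 (bracket -A^-18 + 2A^-14 - 2A^-10 + 3A^-6 - 2A^-2 + 2A^2 - A^6; 12 crossings at w = -2): V = -q^-3 + 2q^-2 - 2q^-1 + 3 - 2q + 2q^2 - q^3
key observation: all 2 diagrams share one V(q), hence one class


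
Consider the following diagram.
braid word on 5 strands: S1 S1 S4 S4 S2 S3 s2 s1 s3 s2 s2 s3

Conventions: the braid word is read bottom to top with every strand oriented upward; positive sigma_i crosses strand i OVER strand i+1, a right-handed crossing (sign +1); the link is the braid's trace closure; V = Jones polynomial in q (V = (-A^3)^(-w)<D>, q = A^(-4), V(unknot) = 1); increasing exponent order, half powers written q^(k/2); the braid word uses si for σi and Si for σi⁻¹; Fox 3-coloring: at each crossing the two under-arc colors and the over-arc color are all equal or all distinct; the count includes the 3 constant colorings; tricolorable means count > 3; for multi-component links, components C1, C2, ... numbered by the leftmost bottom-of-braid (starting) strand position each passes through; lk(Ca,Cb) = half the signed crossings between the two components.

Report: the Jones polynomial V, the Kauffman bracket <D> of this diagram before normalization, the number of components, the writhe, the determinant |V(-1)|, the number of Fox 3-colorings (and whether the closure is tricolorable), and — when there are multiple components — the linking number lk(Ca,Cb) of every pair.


V(q) = q^-4 - q^-3 + 3q^-2 - 3q^-1 + 4 - 3q + 3q^2 - q^3 + q^4
bracket: A^-16 - A^-12 + 3A^-8 - 3A^-4 + 4 - 3A^4 + 3A^8 - A^12 + A^16, w = 0
3 components, writhe 0, over 12 crossings
lk(C1,C2) = +1
linking number lk(C1,C3) = -1
lk(C2,C3): 0
det 20, colorings 3 of 3^12 — not tricolorable
observation: w = 0 shifts under R1 moves; the (-A^3)^(0) factor cancels that in V


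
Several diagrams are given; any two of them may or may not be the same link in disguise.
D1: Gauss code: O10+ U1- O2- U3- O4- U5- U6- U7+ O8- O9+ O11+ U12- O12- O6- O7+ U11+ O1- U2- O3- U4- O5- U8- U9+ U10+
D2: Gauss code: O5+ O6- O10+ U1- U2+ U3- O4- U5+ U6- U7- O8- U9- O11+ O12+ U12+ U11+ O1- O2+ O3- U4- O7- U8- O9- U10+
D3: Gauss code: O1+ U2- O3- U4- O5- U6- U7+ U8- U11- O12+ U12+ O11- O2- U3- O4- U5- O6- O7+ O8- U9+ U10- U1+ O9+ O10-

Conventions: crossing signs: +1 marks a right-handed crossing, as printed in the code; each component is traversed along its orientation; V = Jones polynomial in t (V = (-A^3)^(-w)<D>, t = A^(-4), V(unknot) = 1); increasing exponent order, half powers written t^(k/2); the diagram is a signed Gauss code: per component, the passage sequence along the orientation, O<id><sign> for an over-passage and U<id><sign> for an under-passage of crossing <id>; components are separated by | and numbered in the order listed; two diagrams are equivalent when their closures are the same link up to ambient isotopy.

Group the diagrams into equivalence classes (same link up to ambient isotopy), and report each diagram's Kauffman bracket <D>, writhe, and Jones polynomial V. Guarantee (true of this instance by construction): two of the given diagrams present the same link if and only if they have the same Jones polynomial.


grouping into links: {D1, D2, D3}
V(D1) = -t^-7 + t^-6 - t^-5 + t^-4 + t^-2  (w -4, c 12, <D> = A^-4 + A^4 - A^8 + A^12 - A^16)
V(D2) = -t^-7 + t^-6 - t^-5 + t^-4 + t^-2  [12 crossings, <D> = A^2 + A^10 - A^14 + A^18 - A^22, w = -2]
V(D3) = -t^-7 + t^-6 - t^-5 + t^-4 + t^-2  [12 crossings, <D> = A^-4 + A^4 - A^8 + A^12 - A^16, w = -4]
why: one V(t) for all 3 diagrams — one class (guaranteed)


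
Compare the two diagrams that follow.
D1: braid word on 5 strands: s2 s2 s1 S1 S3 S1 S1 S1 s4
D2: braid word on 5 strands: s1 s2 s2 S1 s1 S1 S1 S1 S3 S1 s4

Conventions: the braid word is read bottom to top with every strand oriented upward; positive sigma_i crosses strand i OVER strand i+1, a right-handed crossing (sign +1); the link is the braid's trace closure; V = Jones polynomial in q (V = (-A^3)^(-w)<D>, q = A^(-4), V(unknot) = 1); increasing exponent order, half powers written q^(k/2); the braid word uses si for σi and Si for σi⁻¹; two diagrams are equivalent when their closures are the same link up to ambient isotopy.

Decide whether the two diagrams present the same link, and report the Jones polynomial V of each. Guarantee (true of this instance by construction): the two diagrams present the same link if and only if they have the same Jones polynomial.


equivalent: yes
V(D1) = q^(-7/2) - q^(-5/2) + q^(-3/2) - 2q^(-1/2) - q^(3/2)  (w -1, c 9, <D> = A^-9 + 2A^-1 - A^3 + A^7 - A^11)
V(D2) = q^(-7/2) - q^(-5/2) + q^(-3/2) - 2q^(-1/2) - q^(3/2)  (w -1, c 11, <D> = A^-9 + 2A^-1 - A^3 + A^7 - A^11)
why: one V(q) for all 2 diagrams — one class (guaranteed)


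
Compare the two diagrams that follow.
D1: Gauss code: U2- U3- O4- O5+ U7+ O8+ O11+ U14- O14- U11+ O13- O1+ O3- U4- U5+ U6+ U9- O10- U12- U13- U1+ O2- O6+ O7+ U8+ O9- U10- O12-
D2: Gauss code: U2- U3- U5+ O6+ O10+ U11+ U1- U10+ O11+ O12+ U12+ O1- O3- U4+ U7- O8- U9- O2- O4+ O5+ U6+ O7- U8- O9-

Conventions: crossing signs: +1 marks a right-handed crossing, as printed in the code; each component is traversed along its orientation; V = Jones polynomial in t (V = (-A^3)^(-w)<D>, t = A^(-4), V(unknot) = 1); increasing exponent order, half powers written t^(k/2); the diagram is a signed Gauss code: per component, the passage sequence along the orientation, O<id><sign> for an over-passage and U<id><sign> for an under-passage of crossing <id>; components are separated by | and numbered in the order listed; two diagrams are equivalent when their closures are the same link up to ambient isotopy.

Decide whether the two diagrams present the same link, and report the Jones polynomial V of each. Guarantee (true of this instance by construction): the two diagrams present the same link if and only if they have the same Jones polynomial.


equivalent: yes
V(D1) = t^-5 - 2t^-4 + 2t^-3 - 2t^-2 + 2t^-1 - 1 + t  (w -2, c 14, <D> = A^-10 - A^-6 + 2A^-2 - 2A^2 + 2A^6 - 2A^10 + A^14)
V(D2) = t^-5 - 2t^-4 + 2t^-3 - 2t^-2 + 2t^-1 - 1 + t  [12 crossings, <D> = A^-4 - 1 + 2A^4 - 2A^8 + 2A^12 - 2A^16 + A^20, w = 0]
key observation: from 14 to 12 crossings by R-moves: one link, two diagrams


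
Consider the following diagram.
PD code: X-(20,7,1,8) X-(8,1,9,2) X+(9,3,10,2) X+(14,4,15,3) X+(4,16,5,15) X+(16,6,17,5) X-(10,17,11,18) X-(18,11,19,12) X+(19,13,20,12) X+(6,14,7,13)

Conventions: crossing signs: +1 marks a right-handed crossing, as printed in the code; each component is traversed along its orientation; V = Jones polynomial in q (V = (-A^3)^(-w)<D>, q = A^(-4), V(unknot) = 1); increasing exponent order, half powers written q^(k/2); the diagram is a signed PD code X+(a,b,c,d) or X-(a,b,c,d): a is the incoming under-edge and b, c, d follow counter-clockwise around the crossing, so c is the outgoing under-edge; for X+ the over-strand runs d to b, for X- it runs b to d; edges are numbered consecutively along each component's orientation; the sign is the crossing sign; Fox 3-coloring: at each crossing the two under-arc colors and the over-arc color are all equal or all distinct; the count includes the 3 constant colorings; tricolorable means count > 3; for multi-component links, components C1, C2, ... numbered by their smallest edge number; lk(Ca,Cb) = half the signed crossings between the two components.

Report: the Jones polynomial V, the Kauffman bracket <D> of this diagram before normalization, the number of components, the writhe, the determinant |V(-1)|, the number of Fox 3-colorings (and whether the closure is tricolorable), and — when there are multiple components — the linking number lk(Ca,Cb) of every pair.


V = q^-1 - 1 + 2q - 2q^2 + 2q^3 - 2q^4 + q^5
<D> = A^-14 - 2A^-10 + 2A^-6 - 2A^-2 + 2A^2 - A^6 + A^10 (w = +2)
1 component over 10 crossings, w = +2
3 Fox colorings among 3^10, |V(-1)| = 11: not tricolorable
why: V spans 6 powers of q: at least 6 crossings in any diagram


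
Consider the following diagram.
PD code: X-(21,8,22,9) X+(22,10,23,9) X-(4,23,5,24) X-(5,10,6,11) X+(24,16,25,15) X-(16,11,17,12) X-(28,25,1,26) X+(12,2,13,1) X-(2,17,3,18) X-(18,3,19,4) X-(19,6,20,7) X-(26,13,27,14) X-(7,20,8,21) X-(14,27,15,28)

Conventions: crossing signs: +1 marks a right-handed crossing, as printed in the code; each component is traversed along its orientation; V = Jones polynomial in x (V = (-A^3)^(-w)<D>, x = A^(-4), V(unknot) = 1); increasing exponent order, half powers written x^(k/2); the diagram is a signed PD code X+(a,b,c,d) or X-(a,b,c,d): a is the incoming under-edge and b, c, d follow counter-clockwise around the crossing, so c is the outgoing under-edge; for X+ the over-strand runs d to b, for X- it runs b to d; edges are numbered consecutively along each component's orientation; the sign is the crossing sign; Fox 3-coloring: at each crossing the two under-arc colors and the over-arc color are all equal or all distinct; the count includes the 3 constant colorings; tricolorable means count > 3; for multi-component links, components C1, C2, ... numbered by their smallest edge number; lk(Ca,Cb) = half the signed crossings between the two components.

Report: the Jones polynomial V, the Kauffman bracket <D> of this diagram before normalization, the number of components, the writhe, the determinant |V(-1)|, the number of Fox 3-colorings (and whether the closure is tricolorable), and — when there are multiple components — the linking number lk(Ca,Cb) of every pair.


V(x) = -x^-12 + 3x^-11 - 5x^-10 + 7x^-9 - 9x^-8 + 9x^-7 - 9x^-6 + 8x^-5 - 5x^-4 + 4x^-3 - 2x^-2 + x^-1
bracket: A^-20 - 2A^-16 + 4A^-12 - 5A^-8 + 8A^-4 - 9 + 9A^4 - 9A^8 + 7A^12 - 5A^16 + 3A^20 - A^24, w = -8
1 component, writhe -8, over 14 crossings
det 63, colorings 9 of 3^14 — tricolorable
observation: w = -8 (over 14 crossings) is diagram-only; (-A^3)^(8) removes it from V


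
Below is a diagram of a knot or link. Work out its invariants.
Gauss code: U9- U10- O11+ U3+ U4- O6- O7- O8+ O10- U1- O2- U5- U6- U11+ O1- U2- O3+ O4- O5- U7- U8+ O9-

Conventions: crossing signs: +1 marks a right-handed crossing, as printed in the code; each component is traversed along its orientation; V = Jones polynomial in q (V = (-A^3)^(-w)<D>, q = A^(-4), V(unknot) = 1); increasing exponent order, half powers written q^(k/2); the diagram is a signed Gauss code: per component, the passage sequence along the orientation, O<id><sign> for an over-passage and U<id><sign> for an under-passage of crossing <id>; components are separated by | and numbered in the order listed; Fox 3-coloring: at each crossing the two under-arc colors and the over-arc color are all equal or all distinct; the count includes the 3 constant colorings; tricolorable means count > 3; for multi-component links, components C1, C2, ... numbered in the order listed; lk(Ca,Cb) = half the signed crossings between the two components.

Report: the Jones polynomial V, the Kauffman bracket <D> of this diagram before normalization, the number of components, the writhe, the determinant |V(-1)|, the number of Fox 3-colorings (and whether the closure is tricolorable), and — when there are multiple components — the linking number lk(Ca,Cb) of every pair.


Jones polynomial: V(q) = -q^-4 + q^-3 + q^-1
<D> = -A^-11 - A^-3 + A; writhe -5
components 1, writhe -5 (11 crossings)
3-colorings: 9 of 3^11, det 3 — tricolorable
note: w = -5 shifts under R1 moves; the (-A^3)^(5) factor cancels that in V


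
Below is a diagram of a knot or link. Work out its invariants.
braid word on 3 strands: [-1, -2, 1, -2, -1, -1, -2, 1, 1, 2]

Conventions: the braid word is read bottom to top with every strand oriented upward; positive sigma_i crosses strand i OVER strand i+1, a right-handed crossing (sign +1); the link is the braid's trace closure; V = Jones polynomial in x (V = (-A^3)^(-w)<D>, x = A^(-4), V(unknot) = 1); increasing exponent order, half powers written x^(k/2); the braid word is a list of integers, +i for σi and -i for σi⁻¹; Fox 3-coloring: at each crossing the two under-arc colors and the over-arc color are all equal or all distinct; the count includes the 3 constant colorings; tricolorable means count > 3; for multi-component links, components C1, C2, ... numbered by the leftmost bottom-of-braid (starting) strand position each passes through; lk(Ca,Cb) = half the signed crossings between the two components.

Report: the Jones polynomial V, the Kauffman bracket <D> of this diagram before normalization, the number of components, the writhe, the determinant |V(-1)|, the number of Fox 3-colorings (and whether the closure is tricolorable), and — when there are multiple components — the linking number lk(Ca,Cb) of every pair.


V(x) = -x^-5 + x^-4 - x^-3 + 2x^-2 - x^-1 + 2 - x
bracket: -A^-10 + 2A^-6 - A^-2 + 2A^2 - A^6 + A^10 - A^14, w = -2
1 component, writhe -2, over 10 crossings
det 9, colorings 9 of 3^10 — tricolorable
observation: the span of V is 6, forcing >= 6 crossings in any diagram


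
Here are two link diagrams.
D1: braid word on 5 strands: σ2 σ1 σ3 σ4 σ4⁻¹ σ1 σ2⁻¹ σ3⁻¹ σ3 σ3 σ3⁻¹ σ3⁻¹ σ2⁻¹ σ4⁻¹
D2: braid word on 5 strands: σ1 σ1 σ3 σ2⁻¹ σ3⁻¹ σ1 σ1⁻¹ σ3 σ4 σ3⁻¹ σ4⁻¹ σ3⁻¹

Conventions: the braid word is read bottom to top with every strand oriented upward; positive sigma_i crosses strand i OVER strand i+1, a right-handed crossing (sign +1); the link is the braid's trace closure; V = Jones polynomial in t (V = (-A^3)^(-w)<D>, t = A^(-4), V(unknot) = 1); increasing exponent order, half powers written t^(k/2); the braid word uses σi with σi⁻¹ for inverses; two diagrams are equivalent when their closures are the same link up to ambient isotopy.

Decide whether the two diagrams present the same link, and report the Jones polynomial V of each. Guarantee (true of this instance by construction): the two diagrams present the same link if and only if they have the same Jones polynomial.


same link: yes
V(D1) = 1 + t + t^2 + t^3  [14 crossings, <D> = A^-12 + A^-8 + A^-4 + 1, w = 0]
V(D2) = 1 + t + t^2 + t^3  (w 0, c 12, <D> = A^-12 + A^-8 + A^-4 + 1)
note: all 2 diagrams share one V(t), hence one class


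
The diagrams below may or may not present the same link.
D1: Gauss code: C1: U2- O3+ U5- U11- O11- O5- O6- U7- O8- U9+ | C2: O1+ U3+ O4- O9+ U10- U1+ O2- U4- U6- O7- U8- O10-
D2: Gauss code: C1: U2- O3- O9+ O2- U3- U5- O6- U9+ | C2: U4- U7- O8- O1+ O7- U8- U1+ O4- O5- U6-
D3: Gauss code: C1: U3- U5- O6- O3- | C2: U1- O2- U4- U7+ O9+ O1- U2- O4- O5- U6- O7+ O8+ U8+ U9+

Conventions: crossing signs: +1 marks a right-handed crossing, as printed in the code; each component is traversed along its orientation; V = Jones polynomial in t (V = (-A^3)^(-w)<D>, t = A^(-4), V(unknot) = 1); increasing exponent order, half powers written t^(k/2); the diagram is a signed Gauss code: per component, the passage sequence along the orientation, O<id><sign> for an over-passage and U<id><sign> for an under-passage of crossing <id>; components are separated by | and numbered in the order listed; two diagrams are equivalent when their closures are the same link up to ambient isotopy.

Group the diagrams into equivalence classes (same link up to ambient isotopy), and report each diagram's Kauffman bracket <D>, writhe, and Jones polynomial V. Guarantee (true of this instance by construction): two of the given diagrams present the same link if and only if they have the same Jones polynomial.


equivalence classes: {D1, D2, D3}
D1 (bracket A^-13 + A^-5; 11 crossings at w = -5): V = -t^(-5/2) - t^(-1/2)
D2 (bracket A^-13 + A^-5; 9 crossings at w = -5): V = -t^(-5/2) - t^(-1/2)
V(D3) = -t^(-5/2) - t^(-1/2)  (w -3, c 9, <D> = A^-7 + A)
observation: one V(t) for all 3 diagrams — one class (guaranteed)


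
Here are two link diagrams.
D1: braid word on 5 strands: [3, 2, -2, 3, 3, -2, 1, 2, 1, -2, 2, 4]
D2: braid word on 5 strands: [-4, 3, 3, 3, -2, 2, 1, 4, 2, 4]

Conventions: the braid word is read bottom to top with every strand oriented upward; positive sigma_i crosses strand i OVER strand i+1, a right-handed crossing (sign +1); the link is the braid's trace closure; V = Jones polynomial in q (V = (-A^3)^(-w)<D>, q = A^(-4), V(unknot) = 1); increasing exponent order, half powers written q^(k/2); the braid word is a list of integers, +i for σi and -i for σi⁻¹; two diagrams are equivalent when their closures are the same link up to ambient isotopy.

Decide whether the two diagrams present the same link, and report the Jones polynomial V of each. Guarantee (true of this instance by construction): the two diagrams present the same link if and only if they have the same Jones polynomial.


equivalent: yes
V(D1) = q + q^3 - q^4  (w +6, c 12, <D> = -A^2 + A^6 + A^14)
V(D2) = q + q^3 - q^4  [10 crossings, <D> = -A^2 + A^6 + A^14, w = +6]
key observation: all 2 diagrams share one V(q), hence one class


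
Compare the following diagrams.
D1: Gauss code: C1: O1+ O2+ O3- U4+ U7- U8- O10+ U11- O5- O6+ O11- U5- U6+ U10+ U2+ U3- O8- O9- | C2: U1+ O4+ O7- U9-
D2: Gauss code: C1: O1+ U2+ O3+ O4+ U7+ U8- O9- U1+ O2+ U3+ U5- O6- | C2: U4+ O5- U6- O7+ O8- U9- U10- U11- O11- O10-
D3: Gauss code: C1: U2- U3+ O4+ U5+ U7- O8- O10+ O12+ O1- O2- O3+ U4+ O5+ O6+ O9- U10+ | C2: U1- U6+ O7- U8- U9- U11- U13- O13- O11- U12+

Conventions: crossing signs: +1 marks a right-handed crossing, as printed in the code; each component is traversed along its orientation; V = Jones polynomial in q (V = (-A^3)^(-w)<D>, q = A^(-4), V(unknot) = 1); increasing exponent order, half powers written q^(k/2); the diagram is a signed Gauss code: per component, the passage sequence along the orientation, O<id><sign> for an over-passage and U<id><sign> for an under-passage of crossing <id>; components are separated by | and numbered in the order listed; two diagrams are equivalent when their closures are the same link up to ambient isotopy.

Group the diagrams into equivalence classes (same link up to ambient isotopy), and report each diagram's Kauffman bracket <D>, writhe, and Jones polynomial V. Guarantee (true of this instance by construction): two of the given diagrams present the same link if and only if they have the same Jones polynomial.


grouping into links: {D1} | {D2, D3}
V(D1) = -q^(-1/2) - q^(1/2)  (w -1, c 11, <D> = A^-5 + A^-1)
V(D2) = -q^(-3/2) - 2q^(1/2) + q^(3/2) - q^(5/2) + q^(7/2)  (w -1, c 11, <D> = -A^-17 + A^-13 - A^-9 + 2A^-5 + A^3)
D3 (bracket -A^-17 + A^-13 - A^-9 + 2A^-5 + A^3; 13 crossings at w = -1): V = -q^(-3/2) - 2q^(1/2) + q^(3/2) - q^(5/2) + q^(7/2)
why: comparing 3 Jones polynomials yields 2 groups


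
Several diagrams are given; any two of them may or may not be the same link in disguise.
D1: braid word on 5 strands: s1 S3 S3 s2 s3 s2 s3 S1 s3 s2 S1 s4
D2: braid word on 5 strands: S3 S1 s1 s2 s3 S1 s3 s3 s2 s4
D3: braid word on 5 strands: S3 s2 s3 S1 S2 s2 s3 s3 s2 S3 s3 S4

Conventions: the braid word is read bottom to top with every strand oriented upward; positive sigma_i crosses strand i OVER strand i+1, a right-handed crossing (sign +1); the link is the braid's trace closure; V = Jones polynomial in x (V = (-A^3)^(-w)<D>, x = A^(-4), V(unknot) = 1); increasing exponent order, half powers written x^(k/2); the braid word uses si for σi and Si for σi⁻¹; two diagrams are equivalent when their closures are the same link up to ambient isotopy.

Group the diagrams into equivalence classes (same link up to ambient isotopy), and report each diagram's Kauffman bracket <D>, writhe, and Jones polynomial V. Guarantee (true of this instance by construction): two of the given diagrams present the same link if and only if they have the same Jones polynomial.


grouping into links: {D1, D2, D3}
V(D1) = x - x^2 + 2x^3 - x^4 + x^5 - x^6  (w +4, c 12, <D> = -A^-12 + A^-8 - A^-4 + 2 - A^4 + A^8)
V(D2) = x - x^2 + 2x^3 - x^4 + x^5 - x^6  (w +4, c 10, <D> = -A^-12 + A^-8 - A^-4 + 2 - A^4 + A^8)
V(D3) = x - x^2 + 2x^3 - x^4 + x^5 - x^6  (w +2, c 12, <D> = -A^-18 + A^-14 - A^-10 + 2A^-6 - A^-2 + A^2)
key observation: all 3 diagrams share one V(x), hence one class


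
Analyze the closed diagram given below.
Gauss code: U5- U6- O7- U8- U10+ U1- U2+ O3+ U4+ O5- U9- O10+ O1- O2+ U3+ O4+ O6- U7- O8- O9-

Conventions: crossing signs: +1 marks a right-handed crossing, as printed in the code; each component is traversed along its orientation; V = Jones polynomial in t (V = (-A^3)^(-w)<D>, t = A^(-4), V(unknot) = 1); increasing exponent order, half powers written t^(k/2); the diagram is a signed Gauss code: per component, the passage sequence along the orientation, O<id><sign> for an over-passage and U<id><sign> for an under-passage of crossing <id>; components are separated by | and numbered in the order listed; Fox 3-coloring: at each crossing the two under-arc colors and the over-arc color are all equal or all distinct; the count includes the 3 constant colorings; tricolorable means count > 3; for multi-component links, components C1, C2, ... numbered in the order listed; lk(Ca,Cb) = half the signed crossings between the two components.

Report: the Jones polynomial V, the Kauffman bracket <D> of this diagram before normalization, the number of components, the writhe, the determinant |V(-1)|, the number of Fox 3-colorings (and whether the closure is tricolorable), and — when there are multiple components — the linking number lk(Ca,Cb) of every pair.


V = -t^-5 + t^-4 - t^-3 + 2t^-2 - t^-1 + 2 - t
<D> = -A^-10 + 2A^-6 - A^-2 + 2A^2 - A^6 + A^10 - A^14 (w = -2)
1 component over 10 crossings, w = -2
9 Fox colorings among 3^10, |V(-1)| = 9: tricolorable
why: w = -2 (over 10 crossings) is diagram-only; (-A^3)^(2) removes it from V


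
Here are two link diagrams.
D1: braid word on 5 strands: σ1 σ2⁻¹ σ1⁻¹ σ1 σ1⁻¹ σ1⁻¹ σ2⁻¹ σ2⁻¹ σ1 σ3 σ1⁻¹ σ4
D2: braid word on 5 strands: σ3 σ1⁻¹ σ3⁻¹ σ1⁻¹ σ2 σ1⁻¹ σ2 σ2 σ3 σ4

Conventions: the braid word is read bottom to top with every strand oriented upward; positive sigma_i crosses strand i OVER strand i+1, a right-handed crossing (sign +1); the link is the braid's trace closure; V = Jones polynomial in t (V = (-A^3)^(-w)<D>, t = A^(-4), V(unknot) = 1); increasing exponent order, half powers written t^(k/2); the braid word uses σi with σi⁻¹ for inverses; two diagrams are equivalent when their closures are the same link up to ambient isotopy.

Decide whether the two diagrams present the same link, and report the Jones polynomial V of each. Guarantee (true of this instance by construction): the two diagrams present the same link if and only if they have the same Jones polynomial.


equivalent: no
V(D1) = -t^-6 + t^-5 - t^-4 + 2t^-3 - t^-2 + t^-1  (w -2, c 12, <D> = A^-2 - A^2 + 2A^6 - A^10 + A^14 - A^18)
D2 (bracket -A^-6 + 2A^-2 - 2A^2 + 3A^6 - 2A^10 + 2A^14 - A^18; 10 crossings at w = +2): V = -t^-3 + 2t^-2 - 2t^-1 + 3 - 2t + 2t^2 - t^3
why: comparing 2 Jones polynomials yields 2 groups


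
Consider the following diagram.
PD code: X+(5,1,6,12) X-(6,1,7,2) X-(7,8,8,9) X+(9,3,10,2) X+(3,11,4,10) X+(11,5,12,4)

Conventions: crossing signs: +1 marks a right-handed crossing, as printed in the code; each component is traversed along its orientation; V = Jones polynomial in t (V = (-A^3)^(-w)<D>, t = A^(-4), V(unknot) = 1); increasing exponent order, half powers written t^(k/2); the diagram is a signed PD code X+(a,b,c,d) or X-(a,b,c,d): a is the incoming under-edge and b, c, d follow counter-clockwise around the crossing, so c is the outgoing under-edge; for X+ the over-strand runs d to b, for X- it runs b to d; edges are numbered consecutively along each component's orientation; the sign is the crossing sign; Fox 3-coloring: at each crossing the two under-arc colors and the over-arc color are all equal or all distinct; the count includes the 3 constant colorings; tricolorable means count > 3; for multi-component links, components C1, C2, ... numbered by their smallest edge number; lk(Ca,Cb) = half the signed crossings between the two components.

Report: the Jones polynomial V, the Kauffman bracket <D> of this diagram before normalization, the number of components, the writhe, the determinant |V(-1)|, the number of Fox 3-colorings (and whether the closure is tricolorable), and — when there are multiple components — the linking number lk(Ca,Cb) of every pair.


Jones polynomial: V(t) = t + t^3 - t^4
<D> = -A^-10 + A^-6 + A^2; writhe +2
components 1, writhe +2 (6 crossings)
3-colorings: 9 of 3^6, det 3 — tricolorable
note: the span of V is 3, forcing >= 3 crossings in any diagram


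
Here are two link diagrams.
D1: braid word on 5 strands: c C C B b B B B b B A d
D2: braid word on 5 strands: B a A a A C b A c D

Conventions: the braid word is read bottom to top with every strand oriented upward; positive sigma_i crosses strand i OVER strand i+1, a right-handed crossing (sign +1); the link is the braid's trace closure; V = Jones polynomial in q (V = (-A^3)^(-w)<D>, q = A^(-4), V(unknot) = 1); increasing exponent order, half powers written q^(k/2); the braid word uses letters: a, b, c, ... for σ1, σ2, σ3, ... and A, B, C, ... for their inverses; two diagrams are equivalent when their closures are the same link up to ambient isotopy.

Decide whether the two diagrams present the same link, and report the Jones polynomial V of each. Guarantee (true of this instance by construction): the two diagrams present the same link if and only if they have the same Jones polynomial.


same link: no
V(D1) = -q^-4 + q^-3 + q^-1  [12 crossings, <D> = A^-8 + 1 - A^4, w = -4]
D2 (bracket A^-6; 10 crossings at w = -2): V = 1
note: 2 classes among 2 diagrams; unequal V(q) rules out equality


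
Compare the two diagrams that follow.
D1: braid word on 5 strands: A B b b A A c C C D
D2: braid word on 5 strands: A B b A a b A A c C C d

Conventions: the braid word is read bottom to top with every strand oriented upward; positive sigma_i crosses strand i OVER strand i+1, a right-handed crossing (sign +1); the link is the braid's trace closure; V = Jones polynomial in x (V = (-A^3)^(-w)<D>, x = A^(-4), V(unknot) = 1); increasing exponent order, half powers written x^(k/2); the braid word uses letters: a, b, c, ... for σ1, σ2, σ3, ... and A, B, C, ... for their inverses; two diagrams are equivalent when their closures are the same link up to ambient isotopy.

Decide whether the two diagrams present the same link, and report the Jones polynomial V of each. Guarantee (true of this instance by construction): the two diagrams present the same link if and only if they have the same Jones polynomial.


equivalent: yes
D1 (bracket A^-8 + 1 - A^4; 10 crossings at w = -4): V = -x^-4 + x^-3 + x^-1
V(D2) = -x^-4 + x^-3 + x^-1  [12 crossings, <D> = A^-2 + A^6 - A^10, w = -2]
observation: all 2 diagrams share one V(x), hence one class


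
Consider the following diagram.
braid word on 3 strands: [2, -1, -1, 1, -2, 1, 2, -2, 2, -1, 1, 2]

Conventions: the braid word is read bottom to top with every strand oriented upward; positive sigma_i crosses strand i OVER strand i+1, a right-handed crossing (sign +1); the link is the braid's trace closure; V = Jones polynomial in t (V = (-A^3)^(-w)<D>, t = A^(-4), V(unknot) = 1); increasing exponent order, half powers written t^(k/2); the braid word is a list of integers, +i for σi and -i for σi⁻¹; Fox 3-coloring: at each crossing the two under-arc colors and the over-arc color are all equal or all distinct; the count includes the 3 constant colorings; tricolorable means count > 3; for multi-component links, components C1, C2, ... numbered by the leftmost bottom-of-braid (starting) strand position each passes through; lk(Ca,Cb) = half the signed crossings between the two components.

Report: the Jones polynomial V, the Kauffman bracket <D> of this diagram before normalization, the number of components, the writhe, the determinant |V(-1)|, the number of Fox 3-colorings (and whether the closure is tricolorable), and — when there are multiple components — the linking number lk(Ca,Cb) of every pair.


V = t + t^3 - t^4
<D> = -A^-10 + A^-6 + A^2 (w = +2)
1 component over 12 crossings, w = +2
9 Fox colorings among 3^12, |V(-1)| = 3: tricolorable
why: w = +2 (over 12 crossings) is diagram-only; (-A^3)^(-2) removes it from V


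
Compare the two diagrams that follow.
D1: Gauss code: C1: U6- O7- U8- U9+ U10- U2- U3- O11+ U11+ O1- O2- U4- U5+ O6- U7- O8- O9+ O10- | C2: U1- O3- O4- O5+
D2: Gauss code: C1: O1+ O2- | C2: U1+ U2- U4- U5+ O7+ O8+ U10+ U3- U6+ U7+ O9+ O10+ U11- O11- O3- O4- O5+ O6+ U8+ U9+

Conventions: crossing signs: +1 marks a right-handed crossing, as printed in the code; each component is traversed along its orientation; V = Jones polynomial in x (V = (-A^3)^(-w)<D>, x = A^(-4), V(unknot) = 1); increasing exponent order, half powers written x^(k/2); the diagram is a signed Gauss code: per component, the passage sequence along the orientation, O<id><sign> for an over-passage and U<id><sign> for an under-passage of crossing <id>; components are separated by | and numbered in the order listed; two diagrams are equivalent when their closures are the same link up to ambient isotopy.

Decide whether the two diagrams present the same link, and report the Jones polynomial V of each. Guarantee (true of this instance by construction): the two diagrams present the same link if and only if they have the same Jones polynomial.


equivalent: no
V(D1) = x^(-13/2) - x^(-11/2) + x^(-9/2) - 2x^(-7/2) - x^(-3/2)  (w -5, c 11, <D> = A^-9 + 2A^-1 - A^3 + A^7 - A^11)
V(D2) = -x^(1/2) - x^(3/2) - x^(5/2) + x^(9/2)  [11 crossings, <D> = -A^-9 + A^-1 + A^3 + A^7, w = +3]
key observation: V(x) takes 2 values over 2 diagrams, fixing the grouping


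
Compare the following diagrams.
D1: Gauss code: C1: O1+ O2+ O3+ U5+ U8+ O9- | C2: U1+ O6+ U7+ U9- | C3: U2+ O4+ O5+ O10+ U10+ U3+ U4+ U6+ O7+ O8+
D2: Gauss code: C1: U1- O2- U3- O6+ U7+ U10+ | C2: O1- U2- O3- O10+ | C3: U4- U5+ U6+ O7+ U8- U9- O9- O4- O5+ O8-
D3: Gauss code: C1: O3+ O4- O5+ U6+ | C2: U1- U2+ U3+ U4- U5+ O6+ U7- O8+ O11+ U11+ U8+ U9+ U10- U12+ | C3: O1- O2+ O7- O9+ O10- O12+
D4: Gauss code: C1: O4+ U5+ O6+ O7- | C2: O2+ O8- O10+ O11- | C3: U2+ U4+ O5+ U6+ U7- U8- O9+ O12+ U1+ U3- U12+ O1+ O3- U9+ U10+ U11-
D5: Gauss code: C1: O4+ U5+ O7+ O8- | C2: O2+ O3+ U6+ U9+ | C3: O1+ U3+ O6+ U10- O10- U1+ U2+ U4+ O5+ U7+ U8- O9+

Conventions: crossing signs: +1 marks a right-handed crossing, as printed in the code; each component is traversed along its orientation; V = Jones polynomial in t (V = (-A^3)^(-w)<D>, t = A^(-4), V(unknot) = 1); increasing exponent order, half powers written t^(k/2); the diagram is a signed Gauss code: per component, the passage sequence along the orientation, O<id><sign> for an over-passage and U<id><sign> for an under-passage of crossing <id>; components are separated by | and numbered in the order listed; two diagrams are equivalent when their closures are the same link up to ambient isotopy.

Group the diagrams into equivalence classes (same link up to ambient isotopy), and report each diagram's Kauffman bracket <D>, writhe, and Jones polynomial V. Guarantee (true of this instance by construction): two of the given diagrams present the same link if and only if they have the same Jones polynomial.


classes: {D1, D5} | {D2} | {D3, D4}
V(D1) = t^2 + 2t^4 - t^5 + 2t^6 - t^7 + t^8  [10 crossings, <D> = A^-8 - A^-4 + 2 - A^4 + 2A^8 + A^16, w = +8]
V(D2) = t^-2 + 2 + t^2  [10 crossings, <D> = A^-14 + 2A^-6 + A^2, w = -2]
V(D3) = 1 + t + t^2 + t^3  (w +4, c 12, <D> = 1 + A^4 + A^8 + A^12)
V(D4) = 1 + t + t^2 + t^3  [12 crossings, <D> = 1 + A^4 + A^8 + A^12, w = +4]
D5 (bracket A^-14 - A^-10 + 2A^-6 - A^-2 + 2A^2 + A^10; 10 crossings at w = +6): V = t^2 + 2t^4 - t^5 + 2t^6 - t^7 + t^8
note: V(t) takes 3 values over 5 diagrams, fixing the grouping


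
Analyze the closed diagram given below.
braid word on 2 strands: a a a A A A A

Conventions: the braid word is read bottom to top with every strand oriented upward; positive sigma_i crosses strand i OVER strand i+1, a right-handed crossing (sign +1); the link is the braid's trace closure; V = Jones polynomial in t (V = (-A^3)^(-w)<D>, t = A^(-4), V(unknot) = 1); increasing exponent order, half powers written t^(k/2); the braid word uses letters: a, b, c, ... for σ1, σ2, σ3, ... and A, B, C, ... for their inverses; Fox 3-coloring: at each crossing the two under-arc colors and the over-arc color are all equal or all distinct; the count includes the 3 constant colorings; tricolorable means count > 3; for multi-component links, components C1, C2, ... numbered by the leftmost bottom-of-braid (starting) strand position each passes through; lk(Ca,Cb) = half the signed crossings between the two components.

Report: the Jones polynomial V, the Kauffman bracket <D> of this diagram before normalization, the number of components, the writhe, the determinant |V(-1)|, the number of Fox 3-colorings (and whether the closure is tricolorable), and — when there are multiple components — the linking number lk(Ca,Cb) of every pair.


V(t) = 1
bracket: -A^-3, w = -1
1 component, writhe -1, over 7 crossings
det 1, colorings 3 of 3^7 — not tricolorable
observation: a (2,1) torus form — a single generator 1 times


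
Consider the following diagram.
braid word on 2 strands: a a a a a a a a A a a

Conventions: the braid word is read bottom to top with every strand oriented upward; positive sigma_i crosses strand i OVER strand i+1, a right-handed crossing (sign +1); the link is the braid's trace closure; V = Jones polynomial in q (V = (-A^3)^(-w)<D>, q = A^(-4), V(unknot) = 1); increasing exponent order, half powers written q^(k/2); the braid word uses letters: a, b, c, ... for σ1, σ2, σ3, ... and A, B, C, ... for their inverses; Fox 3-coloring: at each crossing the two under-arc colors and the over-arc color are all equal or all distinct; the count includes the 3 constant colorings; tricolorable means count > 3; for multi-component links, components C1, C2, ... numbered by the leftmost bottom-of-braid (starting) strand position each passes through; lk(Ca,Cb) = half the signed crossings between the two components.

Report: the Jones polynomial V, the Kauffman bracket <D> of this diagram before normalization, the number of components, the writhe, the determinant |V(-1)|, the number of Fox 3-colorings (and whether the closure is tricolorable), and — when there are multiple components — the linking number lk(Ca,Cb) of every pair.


V(q) = q^4 + q^6 - q^7 + q^8 - q^9 + q^10 - q^11 + q^12 - q^13
bracket: A^-25 - A^-21 + A^-17 - A^-13 + A^-9 - A^-5 + A^-1 - A^3 - A^11, w = +9
1 component, writhe +9, over 11 crossings
det 9, colorings 9 of 3^11 — tricolorable
observation: a (2,9) torus form — a single generator 9 times
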